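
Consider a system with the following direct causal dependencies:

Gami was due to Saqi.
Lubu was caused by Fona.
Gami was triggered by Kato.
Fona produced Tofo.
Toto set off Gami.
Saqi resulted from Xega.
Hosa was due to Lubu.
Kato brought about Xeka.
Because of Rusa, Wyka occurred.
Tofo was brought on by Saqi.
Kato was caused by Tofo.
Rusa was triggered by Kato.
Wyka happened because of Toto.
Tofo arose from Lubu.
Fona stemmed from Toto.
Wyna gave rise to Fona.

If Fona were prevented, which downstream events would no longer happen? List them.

Downstream of Fona: Lubu, Tofo, Kato, Gami, Hosa, Rusa, Xeka, Wyka.
Of those, still caused via another path: Tofo, Kato, Gami, Rusa, Xeka, Wyka.
The remainder have no surviving cause.

Hosa, Lubu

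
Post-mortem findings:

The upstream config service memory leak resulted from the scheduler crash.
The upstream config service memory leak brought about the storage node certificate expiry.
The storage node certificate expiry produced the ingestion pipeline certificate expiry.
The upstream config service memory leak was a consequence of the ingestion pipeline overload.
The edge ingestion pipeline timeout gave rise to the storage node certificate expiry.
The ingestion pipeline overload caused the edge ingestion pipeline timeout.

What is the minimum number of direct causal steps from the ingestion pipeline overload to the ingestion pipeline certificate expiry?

Shortest chain: the ingestion pipeline overload → the upstream config service memory leak → the storage node certificate expiry → the ingestion pipeline certificate expiry.

3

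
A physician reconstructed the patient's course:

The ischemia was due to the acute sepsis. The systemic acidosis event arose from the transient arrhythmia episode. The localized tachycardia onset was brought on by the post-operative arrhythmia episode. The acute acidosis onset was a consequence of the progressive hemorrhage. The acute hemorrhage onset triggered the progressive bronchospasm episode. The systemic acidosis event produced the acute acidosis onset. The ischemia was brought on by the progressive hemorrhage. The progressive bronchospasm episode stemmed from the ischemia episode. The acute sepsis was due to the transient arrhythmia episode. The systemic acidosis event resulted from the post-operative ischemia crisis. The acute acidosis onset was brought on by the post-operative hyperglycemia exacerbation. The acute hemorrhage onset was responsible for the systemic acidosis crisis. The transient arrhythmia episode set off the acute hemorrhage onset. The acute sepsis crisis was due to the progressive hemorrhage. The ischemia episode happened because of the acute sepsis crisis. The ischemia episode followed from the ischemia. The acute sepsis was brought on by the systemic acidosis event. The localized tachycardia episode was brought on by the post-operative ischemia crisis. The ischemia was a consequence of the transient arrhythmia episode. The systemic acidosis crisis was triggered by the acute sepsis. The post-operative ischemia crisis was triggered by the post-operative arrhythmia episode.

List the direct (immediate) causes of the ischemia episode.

the acute sepsis crisis, the ischemia

Upstream contributors include the transient arrhythmia episode, the post-operative arrhythmia episode, the post-operative ischemia crisis, the systemic acidosis event, the progressive hemorrhage, the acute sepsis, but only the acute sepsis crisis, the ischemia feed directly into the ischemia episode.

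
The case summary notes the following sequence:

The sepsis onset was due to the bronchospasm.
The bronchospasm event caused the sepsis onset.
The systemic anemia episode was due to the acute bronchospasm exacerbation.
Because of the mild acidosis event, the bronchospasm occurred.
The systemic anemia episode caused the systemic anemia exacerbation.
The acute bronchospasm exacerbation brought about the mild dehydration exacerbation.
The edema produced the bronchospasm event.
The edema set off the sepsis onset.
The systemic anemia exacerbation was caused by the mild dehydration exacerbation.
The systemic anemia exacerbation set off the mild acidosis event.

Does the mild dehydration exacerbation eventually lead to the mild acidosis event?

Yes

There is a causal chain: the mild dehydration exacerbation → the systemic anemia exacerbation → the mild acidosis event.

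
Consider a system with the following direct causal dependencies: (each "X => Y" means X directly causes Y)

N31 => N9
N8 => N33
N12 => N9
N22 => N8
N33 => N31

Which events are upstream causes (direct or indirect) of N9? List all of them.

N12, N22, N31, N33, N8

Immediate causes of N9: N12, N31.
Further upstream: N22, N8, N33.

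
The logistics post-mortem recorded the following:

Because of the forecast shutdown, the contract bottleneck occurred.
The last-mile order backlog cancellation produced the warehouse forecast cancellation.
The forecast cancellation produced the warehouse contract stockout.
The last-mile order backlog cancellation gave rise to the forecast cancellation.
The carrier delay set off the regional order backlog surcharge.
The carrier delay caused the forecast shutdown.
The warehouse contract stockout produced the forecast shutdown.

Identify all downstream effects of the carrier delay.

Direct effects: the forecast shutdown, the regional order backlog surcharge.
2 steps out: the contract bottleneck.
Not reachable from it: the last-mile order backlog cancellation, the warehouse forecast cancellation, the forecast cancellation, the warehouse contract stockout.

the contract bottleneck, the forecast shutdown, the regional order backlog surcharge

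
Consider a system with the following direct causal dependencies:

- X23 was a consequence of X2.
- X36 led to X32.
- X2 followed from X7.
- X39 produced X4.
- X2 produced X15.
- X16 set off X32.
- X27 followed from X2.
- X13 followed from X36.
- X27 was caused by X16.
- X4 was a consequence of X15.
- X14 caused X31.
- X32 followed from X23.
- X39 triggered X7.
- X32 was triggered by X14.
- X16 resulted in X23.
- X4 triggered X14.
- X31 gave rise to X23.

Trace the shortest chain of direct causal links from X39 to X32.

X39 → X4 → X14 → X32

X39 → X4
X4 → X14
X14 → X32
Length: 3 steps.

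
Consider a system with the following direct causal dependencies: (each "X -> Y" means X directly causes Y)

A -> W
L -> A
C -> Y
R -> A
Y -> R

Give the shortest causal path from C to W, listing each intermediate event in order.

C → Y
Y → R
R → A
A → W
Length: 4 steps.

C → Y → R → A → W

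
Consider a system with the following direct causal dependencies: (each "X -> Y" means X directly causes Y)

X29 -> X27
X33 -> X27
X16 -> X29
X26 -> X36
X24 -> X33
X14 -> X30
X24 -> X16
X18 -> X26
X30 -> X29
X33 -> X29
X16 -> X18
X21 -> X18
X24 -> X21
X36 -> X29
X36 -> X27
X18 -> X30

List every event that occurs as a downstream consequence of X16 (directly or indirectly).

Direct effects: X18, X29.
2 steps out: X26, X30, X27.
3 steps out: X36.
Not reachable from it: X24, X21, X33, X14.

X18, X26, X27, X29, X30, X36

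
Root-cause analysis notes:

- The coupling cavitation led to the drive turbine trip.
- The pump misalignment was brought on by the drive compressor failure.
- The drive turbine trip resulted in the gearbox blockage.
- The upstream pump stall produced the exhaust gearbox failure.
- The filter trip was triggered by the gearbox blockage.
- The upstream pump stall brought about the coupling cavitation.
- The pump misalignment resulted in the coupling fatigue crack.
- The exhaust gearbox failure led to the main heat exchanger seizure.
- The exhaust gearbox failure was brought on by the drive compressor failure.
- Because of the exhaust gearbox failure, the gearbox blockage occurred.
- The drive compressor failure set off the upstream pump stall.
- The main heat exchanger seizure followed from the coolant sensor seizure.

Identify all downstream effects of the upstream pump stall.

the coupling cavitation, the drive turbine trip, the exhaust gearbox failure, the filter trip, the gearbox blockage, the main heat exchanger seizure

Direct effects: the exhaust gearbox failure, the coupling cavitation.
2 steps out: the main heat exchanger seizure, the drive turbine trip, the gearbox blockage.
3 steps out: the filter trip.
Not reachable from it: the drive compressor failure, the pump misalignment, the coupling fatigue crack, the coolant sensor seizure.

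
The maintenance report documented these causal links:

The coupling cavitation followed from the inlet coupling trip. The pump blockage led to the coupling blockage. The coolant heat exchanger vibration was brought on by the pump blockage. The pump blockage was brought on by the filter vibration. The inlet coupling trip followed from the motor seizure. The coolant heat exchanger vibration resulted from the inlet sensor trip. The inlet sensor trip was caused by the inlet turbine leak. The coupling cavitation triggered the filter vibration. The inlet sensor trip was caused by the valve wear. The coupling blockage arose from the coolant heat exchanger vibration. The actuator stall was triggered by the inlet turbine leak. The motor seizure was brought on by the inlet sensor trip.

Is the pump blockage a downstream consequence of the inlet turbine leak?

Yes

There is a causal chain: the inlet turbine leak → the inlet sensor trip → the motor seizure → the inlet coupling trip → the coupling cavitation → the filter vibration → the pump blockage.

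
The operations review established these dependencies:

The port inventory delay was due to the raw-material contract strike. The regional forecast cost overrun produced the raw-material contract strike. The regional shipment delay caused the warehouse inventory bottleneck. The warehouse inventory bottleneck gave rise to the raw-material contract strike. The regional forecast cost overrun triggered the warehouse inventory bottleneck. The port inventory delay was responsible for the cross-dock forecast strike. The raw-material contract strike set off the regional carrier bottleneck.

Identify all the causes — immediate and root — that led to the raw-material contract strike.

Immediate causes of the raw-material contract strike: the regional forecast cost overrun, the warehouse inventory bottleneck.
Further upstream: the regional shipment delay.

the regional forecast cost overrun, the regional shipment delay, the warehouse inventory bottleneck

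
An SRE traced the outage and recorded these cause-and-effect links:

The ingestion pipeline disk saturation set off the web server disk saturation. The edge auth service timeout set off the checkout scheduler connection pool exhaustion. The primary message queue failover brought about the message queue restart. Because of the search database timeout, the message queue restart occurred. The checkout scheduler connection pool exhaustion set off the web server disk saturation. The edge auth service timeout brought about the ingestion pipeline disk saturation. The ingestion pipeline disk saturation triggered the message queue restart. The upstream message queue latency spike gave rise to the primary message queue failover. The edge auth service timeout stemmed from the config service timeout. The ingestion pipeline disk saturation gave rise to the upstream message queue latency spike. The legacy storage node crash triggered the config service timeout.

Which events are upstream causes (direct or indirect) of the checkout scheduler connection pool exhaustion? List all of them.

Immediate cause of the checkout scheduler connection pool exhaustion: the edge auth service timeout.
Further upstream: the legacy storage node crash, the config service timeout.

the config service timeout, the edge auth service timeout, the legacy storage node crash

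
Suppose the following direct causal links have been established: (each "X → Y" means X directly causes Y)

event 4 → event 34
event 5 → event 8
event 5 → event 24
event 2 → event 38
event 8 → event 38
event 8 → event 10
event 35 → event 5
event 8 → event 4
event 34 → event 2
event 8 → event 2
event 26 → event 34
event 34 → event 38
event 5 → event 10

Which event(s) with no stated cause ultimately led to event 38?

Tracing upstream from event 38: event 38 ← event 8 ← event 5 ← event 35.
A separate upstream branch: event 38 ← event 34 ← event 26.
Each of those chain origins has no stated cause.

event 26, event 35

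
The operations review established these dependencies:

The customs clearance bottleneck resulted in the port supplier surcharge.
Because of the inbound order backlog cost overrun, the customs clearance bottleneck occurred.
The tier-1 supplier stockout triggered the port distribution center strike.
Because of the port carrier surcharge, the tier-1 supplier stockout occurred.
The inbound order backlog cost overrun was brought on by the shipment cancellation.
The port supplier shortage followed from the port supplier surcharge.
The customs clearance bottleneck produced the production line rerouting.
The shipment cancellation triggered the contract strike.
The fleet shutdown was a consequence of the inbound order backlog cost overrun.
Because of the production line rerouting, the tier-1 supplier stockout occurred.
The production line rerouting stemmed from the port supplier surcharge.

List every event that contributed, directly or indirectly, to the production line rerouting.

the customs clearance bottleneck, the inbound order backlog cost overrun, the port supplier surcharge, the shipment cancellation

Immediate causes of the production line rerouting: the customs clearance bottleneck, the port supplier surcharge.
Further upstream: the shipment cancellation, the inbound order backlog cost overrun.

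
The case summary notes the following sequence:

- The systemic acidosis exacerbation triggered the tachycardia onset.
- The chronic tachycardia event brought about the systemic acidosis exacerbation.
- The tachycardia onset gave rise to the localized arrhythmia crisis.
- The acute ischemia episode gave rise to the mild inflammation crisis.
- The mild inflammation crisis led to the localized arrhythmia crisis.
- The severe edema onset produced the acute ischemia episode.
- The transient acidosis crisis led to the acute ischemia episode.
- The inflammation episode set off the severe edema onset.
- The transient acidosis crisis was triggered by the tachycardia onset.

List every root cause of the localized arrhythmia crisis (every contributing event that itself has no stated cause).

Tracing upstream from the localized arrhythmia crisis: the localized arrhythmia crisis ← the tachycardia onset ← the systemic acidosis exacerbation ← the chronic tachycardia event.
A separate upstream branch: the localized arrhythmia crisis ← the mild inflammation crisis ← the acute ischemia episode ← the severe edema onset ← the inflammation episode.
Each of those chain origins has no stated cause.

the chronic tachycardia event, the inflammation episode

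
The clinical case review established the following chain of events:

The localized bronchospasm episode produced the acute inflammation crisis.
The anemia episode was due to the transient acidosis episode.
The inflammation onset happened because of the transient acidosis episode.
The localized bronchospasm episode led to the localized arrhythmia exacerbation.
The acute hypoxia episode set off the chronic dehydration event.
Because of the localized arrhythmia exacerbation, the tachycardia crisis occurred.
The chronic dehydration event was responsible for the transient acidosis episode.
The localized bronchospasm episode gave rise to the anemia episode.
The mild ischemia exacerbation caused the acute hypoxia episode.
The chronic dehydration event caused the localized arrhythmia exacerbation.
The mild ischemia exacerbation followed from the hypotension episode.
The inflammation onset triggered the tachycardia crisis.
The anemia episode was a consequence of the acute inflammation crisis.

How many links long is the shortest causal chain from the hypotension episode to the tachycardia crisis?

5

Shortest chain: the hypotension episode → the mild ischemia exacerbation → the acute hypoxia episode → the chronic dehydration event → the localized arrhythmia exacerbation → the tachycardia crisis.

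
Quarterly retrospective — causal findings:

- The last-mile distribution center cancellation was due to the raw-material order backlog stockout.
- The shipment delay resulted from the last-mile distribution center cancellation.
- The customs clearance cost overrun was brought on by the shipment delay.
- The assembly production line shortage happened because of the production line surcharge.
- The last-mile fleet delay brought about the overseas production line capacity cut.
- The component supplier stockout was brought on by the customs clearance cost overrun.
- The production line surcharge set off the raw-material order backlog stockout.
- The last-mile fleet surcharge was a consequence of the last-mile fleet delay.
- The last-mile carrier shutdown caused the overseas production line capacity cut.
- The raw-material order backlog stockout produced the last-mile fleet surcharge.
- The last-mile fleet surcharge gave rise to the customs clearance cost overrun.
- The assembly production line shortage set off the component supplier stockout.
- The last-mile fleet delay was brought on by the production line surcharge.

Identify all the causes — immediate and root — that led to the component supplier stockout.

Immediate causes of the component supplier stockout: the assembly production line shortage, the customs clearance cost overrun.
Further upstream: the production line surcharge, the last-mile fleet delay, the raw-material order backlog stockout, the last-mile distribution center cancellation, the last-mile fleet surcharge, the shipment delay.

the assembly production line shortage, the customs clearance cost overrun, the last-mile distribution center cancellation, the last-mile fleet delay, the last-mile fleet surcharge, the production line surcharge, the raw-material order backlog stockout, the shipment delay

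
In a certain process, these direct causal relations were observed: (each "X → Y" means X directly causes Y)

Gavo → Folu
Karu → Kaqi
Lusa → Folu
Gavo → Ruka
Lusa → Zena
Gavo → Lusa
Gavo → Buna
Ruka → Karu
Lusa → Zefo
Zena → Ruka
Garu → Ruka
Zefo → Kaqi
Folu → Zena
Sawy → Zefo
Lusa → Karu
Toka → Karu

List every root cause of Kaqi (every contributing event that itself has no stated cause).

Tracing upstream from Kaqi: Kaqi ← Zefo ← Lusa ← Gavo.
A separate upstream branch: Kaqi ← Karu ← Ruka ← Garu.
A separate upstream branch: Kaqi ← Zefo ← Sawy.
A separate upstream branch: Kaqi ← Karu ← Toka.
Each of those chain origins has no stated cause.

Garu, Gavo, Sawy, Toka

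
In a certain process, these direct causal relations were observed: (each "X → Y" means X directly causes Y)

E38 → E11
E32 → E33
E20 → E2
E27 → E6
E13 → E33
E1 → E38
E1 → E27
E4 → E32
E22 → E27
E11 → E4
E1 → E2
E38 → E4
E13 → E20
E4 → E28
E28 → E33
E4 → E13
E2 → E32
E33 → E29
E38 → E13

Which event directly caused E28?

Upstream contributors include E1, E38, E11, but only E4 feeds directly into E28.

E4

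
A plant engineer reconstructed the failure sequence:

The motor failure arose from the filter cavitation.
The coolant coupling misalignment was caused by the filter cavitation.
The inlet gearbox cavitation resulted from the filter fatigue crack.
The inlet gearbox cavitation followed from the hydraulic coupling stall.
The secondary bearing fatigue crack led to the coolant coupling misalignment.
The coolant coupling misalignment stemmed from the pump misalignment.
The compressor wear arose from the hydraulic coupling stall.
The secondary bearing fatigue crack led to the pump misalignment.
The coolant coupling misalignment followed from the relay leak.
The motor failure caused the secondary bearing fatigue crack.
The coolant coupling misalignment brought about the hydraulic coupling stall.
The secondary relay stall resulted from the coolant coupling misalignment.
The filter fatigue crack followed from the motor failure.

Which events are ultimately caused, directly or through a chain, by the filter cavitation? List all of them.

the compressor wear, the coolant coupling misalignment, the filter fatigue crack, the hydraulic coupling stall, the inlet gearbox cavitation, the motor failure, the pump misalignment, the secondary bearing fatigue crack, the secondary relay stall

Direct effects: the motor failure, the coolant coupling misalignment.
2 steps out: the secondary bearing fatigue crack, the filter fatigue crack, the hydraulic coupling stall, the secondary relay stall.
3 steps out: the pump misalignment, the inlet gearbox cavitation, the compressor wear.
Not reachable from it: the relay leak.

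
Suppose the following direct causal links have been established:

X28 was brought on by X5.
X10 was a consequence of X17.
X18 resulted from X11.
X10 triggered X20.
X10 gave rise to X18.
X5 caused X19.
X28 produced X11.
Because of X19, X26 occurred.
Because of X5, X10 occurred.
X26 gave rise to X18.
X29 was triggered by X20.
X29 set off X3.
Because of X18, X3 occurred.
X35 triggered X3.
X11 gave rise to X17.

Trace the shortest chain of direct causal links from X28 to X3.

X28 → X11 → X18 → X3

X28 → X11
X11 → X18
X18 → X3
Length: 3 steps.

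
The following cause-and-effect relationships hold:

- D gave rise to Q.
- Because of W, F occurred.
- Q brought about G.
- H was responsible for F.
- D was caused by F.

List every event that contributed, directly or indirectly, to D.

Immediate cause of D: F.
Further upstream: W, H.

F, H, W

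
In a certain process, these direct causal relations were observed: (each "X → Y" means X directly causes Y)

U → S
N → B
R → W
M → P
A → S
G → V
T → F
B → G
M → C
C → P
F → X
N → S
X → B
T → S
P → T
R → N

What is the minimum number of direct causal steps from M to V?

7

Shortest chain: M → P → T → F → X → B → G → V.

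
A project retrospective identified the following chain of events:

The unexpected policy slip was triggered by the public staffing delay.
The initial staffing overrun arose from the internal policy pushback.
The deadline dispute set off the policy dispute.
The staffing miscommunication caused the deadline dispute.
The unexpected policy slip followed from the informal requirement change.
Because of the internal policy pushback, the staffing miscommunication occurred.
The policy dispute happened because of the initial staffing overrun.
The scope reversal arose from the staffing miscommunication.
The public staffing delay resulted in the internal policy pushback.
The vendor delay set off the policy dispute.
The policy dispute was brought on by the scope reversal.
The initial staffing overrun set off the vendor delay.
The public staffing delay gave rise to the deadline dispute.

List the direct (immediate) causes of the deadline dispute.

Upstream contributors include the internal policy pushback, but only the public staffing delay, the staffing miscommunication feed directly into the deadline dispute.

the public staffing delay, the staffing miscommunication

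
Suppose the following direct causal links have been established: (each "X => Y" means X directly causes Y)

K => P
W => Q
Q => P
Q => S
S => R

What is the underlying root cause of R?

Tracing upstream from R: R ← S ← Q ← W.
W has no stated cause, so it is the root.

W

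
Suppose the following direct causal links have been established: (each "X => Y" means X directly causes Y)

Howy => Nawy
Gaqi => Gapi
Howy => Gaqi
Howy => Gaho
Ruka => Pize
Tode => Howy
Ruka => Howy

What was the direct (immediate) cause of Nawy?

Upstream contributors include Ruka, Tode, but only Howy feeds directly into Nawy.

Howy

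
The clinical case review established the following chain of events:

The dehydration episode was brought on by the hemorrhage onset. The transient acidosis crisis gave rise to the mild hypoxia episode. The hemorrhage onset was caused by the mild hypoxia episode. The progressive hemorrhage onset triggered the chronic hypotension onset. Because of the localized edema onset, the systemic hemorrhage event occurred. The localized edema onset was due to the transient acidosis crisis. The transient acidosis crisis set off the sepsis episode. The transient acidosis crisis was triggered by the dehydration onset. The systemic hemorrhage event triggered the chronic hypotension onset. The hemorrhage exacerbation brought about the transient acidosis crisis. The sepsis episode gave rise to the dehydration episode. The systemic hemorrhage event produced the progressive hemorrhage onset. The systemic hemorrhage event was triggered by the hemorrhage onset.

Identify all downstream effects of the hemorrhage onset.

Direct effects: the systemic hemorrhage event, the dehydration episode.
2 steps out: the progressive hemorrhage onset, the chronic hypotension onset.
Not reachable from it: the dehydration onset, the transient acidosis crisis, the sepsis episode, the mild hypoxia episode, the localized edema onset, the hemorrhage exacerbation.

the chronic hypotension onset, the dehydration episode, the progressive hemorrhage onset, the systemic hemorrhage event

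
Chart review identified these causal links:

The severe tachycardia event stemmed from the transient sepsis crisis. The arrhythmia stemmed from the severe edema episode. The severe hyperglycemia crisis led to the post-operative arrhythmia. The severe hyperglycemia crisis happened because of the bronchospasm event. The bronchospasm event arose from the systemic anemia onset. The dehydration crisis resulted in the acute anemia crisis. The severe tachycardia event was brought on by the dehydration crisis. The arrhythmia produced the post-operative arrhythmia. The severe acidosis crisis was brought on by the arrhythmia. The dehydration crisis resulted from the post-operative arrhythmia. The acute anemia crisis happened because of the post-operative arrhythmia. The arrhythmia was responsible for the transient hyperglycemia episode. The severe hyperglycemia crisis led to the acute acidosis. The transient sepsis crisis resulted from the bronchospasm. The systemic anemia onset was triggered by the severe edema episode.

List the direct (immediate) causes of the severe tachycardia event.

Upstream contributors include the severe edema episode, the arrhythmia, the systemic anemia onset, the bronchospasm event, the bronchospasm, the severe hyperglycemia crisis, the post-operative arrhythmia, but only the dehydration crisis, the transient sepsis crisis feed directly into the severe tachycardia event.

the dehydration crisis, the transient sepsis crisis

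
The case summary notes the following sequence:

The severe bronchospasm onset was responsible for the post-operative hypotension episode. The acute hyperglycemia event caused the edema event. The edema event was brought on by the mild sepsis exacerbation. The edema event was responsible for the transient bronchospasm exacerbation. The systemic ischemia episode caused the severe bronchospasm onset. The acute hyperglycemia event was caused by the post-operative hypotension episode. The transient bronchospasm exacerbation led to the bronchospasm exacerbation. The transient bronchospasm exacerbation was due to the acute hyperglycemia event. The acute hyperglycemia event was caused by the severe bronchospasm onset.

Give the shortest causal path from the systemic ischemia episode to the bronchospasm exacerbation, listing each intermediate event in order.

the systemic ischemia episode → the severe bronchospasm onset → the acute hyperglycemia event → the transient bronchospasm exacerbation → the bronchospasm exacerbation

the systemic ischemia episode → the severe bronchospasm onset
the severe bronchospasm onset → the acute hyperglycemia event
the acute hyperglycemia event → the transient bronchospasm exacerbation
the transient bronchospasm exacerbation → the bronchospasm exacerbation
Length: 4 steps.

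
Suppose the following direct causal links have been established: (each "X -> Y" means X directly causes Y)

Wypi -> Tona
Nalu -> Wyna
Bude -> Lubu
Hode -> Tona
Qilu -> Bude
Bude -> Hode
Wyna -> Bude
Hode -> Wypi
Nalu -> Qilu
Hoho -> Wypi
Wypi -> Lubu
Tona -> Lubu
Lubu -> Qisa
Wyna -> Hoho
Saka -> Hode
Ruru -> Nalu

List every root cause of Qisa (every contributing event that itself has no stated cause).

Ruru, Saka

Tracing upstream from Qisa: Qisa ← Lubu ← Bude ← Wyna ← Nalu ← Ruru.
A separate upstream branch: Qisa ← Lubu ← Wypi ← Hode ← Saka.
Each of those chain origins has no stated cause.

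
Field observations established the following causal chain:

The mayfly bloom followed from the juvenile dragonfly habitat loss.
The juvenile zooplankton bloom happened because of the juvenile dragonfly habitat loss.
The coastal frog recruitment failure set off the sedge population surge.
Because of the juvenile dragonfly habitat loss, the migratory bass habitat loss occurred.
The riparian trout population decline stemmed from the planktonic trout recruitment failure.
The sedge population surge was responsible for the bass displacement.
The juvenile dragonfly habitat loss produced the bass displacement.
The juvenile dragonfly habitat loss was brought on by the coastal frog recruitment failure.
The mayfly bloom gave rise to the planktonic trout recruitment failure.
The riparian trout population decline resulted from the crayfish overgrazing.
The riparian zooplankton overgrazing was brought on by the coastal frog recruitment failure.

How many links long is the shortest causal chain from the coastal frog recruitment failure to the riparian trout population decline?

4

Shortest chain: the coastal frog recruitment failure → the juvenile dragonfly habitat loss → the mayfly bloom → the planktonic trout recruitment failure → the riparian trout population decline.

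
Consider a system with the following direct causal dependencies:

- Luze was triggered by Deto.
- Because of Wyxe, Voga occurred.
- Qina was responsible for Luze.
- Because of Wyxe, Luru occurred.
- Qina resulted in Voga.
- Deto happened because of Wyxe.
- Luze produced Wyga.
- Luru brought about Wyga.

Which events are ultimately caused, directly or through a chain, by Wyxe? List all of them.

Direct effects: Voga, Deto, Luru.
2 steps out: Luze, Wyga.
Not reachable from it: Qina.

Deto, Luru, Luze, Voga, Wyga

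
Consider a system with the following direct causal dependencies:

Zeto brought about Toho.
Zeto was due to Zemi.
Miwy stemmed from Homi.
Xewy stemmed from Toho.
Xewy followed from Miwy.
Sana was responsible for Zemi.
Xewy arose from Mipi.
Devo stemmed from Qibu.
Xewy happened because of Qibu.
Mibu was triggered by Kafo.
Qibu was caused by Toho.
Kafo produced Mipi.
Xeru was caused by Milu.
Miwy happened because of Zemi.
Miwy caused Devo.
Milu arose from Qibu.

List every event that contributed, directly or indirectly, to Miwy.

Immediate causes of Miwy: Zemi, Homi.
Further upstream: Sana.

Homi, Sana, Zemi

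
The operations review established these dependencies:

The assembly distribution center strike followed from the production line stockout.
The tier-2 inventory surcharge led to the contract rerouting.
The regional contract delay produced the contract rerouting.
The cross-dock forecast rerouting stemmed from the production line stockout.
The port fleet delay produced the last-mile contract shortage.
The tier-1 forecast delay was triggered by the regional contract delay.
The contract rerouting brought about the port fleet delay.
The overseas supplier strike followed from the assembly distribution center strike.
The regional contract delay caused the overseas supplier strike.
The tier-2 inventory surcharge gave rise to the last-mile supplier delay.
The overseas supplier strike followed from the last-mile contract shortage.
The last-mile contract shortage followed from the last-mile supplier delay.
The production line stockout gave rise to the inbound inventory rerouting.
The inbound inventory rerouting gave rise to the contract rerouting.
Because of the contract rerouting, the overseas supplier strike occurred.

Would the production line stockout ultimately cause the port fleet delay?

There is a causal chain: the production line stockout → the inbound inventory rerouting → the contract rerouting → the port fleet delay.

Yes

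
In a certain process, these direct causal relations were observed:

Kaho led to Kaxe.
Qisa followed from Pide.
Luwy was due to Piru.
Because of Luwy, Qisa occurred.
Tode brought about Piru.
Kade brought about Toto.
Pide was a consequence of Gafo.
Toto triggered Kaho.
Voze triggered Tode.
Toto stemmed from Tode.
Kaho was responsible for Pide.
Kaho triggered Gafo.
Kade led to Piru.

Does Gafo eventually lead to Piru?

Gafo leads to Pide, Qisa; Piru is not among them.

No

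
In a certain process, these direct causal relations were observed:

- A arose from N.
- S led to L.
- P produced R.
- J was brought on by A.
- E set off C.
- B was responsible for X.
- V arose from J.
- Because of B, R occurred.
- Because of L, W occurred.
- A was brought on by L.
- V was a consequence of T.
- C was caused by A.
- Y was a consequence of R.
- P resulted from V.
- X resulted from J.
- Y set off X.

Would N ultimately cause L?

N leads to A, J, V, P, R, Y, X, C; L is not among them.

No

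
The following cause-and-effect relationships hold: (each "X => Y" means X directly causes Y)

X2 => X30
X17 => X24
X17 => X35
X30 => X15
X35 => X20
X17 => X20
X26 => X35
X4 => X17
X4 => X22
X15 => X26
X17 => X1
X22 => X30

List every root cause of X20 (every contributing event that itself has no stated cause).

X2, X4

Tracing upstream from X20: X20 ← X17 ← X4.
A separate upstream branch: X20 ← X35 ← X26 ← X15 ← X30 ← X2.
Each of those chain origins has no stated cause.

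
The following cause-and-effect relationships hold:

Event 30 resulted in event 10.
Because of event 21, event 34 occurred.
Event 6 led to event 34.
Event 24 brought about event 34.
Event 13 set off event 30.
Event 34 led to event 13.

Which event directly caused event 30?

event 13

Upstream contributors include event 24, event 6, event 21, event 34, but only event 13 feeds directly into event 30.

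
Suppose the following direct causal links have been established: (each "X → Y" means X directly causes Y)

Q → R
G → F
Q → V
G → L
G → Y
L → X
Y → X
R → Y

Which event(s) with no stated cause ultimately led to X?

Tracing upstream from X: X ← Y ← G.
A separate upstream branch: X ← Y ← R ← Q.
Each of those chain origins has no stated cause.

G, Q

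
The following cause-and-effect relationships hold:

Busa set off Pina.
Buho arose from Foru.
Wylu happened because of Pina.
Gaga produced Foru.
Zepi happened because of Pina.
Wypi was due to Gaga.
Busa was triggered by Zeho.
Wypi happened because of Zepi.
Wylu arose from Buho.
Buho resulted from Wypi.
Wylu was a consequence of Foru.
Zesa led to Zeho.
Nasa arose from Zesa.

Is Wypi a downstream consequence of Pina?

Yes

There is a causal chain: Pina → Zepi → Wypi.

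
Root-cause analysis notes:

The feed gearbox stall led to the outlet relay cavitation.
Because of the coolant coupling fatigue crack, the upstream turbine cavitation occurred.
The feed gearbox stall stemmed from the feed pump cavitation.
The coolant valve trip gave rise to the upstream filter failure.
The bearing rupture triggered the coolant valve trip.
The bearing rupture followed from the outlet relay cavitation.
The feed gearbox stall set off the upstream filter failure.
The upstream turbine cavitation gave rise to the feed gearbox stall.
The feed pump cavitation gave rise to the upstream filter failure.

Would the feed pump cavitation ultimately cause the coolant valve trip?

There is a causal chain: the feed pump cavitation → the feed gearbox stall → the outlet relay cavitation → the bearing rupture → the coolant valve trip.

Yes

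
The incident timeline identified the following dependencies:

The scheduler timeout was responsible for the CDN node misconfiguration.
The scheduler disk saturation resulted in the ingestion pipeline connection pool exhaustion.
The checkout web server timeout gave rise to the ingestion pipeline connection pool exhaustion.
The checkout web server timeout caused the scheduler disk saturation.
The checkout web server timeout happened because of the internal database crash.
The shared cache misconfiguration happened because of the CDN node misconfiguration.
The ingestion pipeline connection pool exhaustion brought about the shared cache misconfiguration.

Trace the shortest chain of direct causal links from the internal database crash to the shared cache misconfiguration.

the internal database crash → the checkout web server timeout → the ingestion pipeline connection pool exhaustion → the shared cache misconfiguration

the internal database crash → the checkout web server timeout
the checkout web server timeout → the ingestion pipeline connection pool exhaustion
the ingestion pipeline connection pool exhaustion → the shared cache misconfiguration
Length: 3 steps.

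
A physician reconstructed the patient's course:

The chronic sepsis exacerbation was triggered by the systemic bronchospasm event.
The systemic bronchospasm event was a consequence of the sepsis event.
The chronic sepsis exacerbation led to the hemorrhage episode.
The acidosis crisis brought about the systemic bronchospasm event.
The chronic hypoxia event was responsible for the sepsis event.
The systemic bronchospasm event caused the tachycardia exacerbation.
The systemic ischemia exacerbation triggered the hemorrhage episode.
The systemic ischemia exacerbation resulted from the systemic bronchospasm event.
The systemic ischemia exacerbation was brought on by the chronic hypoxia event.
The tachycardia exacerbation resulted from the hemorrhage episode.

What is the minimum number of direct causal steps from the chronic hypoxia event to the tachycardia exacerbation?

Shortest chain: the chronic hypoxia event → the sepsis event → the systemic bronchospasm event → the tachycardia exacerbation.

3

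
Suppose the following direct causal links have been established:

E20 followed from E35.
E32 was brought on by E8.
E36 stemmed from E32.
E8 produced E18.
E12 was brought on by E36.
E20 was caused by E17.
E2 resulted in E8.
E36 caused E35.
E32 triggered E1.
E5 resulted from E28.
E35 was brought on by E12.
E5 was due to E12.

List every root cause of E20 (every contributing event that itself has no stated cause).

E17, E2

Tracing upstream from E20: E20 ← E17.
A separate upstream branch: E20 ← E35 ← E36 ← E32 ← E8 ← E2.
Each of those chain origins has no stated cause.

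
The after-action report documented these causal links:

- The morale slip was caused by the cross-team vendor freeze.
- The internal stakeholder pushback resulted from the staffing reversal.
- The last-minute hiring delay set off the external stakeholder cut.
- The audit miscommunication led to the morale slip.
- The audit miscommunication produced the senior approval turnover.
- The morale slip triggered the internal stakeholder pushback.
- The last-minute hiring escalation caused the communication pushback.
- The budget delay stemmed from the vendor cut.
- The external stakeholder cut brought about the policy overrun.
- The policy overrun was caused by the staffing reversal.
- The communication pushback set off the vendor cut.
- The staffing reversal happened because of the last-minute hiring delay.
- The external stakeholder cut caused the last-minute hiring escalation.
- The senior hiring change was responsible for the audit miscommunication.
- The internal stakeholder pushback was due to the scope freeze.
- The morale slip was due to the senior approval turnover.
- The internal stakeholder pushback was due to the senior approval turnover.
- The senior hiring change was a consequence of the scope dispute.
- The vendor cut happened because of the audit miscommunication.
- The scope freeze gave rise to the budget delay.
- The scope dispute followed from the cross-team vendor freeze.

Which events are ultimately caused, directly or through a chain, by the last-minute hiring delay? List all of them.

Direct effects: the external stakeholder cut, the staffing reversal.
2 steps out: the last-minute hiring escalation, the policy overrun, the internal stakeholder pushback.
3 steps out: the communication pushback.
4 steps out: the vendor cut.
5 steps out: the budget delay.
Not reachable from it: the cross-team vendor freeze, the scope dispute, the senior hiring change, the audit miscommunication, the scope freeze, the senior approval turnover, the morale slip.

the budget delay, the communication pushback, the external stakeholder cut, the internal stakeholder pushback, the last-minute hiring escalation, the policy overrun, the staffing reversal, the vendor cut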